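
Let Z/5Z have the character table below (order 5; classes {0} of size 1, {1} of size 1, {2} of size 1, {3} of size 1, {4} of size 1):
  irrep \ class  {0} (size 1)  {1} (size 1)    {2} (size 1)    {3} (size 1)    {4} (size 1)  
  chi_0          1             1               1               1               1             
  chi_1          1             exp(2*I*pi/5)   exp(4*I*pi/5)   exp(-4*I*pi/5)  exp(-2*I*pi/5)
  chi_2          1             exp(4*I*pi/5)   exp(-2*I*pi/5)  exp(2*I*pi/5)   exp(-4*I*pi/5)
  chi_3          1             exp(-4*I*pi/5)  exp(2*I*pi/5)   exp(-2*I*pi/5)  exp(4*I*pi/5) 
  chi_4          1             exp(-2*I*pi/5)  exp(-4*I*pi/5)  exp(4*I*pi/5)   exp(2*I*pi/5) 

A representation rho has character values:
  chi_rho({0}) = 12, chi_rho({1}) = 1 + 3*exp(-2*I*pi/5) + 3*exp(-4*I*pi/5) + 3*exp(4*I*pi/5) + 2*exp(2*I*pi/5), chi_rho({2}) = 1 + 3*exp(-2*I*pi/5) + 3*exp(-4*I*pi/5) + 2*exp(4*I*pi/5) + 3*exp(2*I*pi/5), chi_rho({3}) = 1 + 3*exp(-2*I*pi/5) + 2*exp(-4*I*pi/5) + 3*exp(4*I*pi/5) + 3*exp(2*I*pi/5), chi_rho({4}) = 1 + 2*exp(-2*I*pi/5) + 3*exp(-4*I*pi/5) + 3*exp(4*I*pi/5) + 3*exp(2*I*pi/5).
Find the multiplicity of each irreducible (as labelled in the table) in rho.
Multiplicities: chi_0: 1, chi_1: 2, chi_2: 3, chi_3: 3, chi_4: 3.

Reasoning: Use <chi_rho, chi> = (1/|G|) sum_C |C| * chi_rho(C) * conj(chi(C)) with |G| = 5 for each irreducible chi in the table:
  <chi_rho, chi_0> = (1/5)[1*(12)*conj(1) + 1*(1 + 3*exp(-2*I*pi/5) + 3*exp(-4*I*pi/5) + 3*exp(4*I*pi/5) + 2*exp(2*I*pi/5))*conj(1) + 1*(1 + 3*exp(-2*I*pi/5) + 3*exp(-4*I*pi/5) + 2*exp(4*I*pi/5) + 3*exp(2*I*pi/5))*conj(1) + 1*(1 + 3*exp(-2*I*pi/5) + 2*exp(-4*I*pi/5) + 3*exp(4*I*pi/5) + 3*exp(2*I*pi/5))*conj(1) + 1*(1 + 2*exp(-2*I*pi/5) + 3*exp(-4*I*pi/5) + 3*exp(4*I*pi/5) + 3*exp(2*I*pi/5))*conj(1)]
      = (1/5)[(12) + (1 + 3*exp(-2*I*pi/5) + 3*exp(-4*I*pi/5) + 3*exp(4*I*pi/5) + 2*exp(2*I*pi/5)) + (1 + 3*exp(-2*I*pi/5) + 3*exp(-4*I*pi/5) + 2*exp(4*I*pi/5) + 3*exp(2*I*pi/5)) + (1 + 3*exp(-2*I*pi/5) + 2*exp(-4*I*pi/5) + 3*exp(4*I*pi/5) + 3*exp(2*I*pi/5)) + (1 + 2*exp(-2*I*pi/5) + 3*exp(-4*I*pi/5) + 3*exp(4*I*pi/5) + 3*exp(2*I*pi/5))] = 5/5 = 1
  <chi_rho, chi_1> = (1/5)[1*(12)*conj(1) + 1*(1 + 3*exp(-2*I*pi/5) + 3*exp(-4*I*pi/5) + 3*exp(4*I*pi/5) + 2*exp(2*I*pi/5))*conj(exp(2*I*pi/5)) + 1*(1 + 3*exp(-2*I*pi/5) + 3*exp(-4*I*pi/5) + 2*exp(4*I*pi/5) + 3*exp(2*I*pi/5))*conj(exp(4*I*pi/5)) + 1*(1 + 3*exp(-2*I*pi/5) + 2*exp(-4*I*pi/5) + 3*exp(4*I*pi/5) + 3*exp(2*I*pi/5))*conj(exp(-4*I*pi/5)) + 1*(1 + 2*exp(-2*I*pi/5) + 3*exp(-4*I*pi/5) + 3*exp(4*I*pi/5) + 3*exp(2*I*pi/5))*conj(exp(-2*I*pi/5))]
      = (1/5)[(12) + (2 + 3*exp(-4*I*pi/5) + exp(-2*I*pi/5) + 3*exp(4*I*pi/5) + 3*exp(2*I*pi/5)) + (2 + 3*exp(-2*I*pi/5) + exp(-4*I*pi/5) + 3*exp(4*I*pi/5) + 3*exp(2*I*pi/5)) + (2 + 3*exp(-2*I*pi/5) + 3*exp(-4*I*pi/5) + exp(4*I*pi/5) + 3*exp(2*I*pi/5)) + (2 + 3*exp(-2*I*pi/5) + 3*exp(-4*I*pi/5) + exp(2*I*pi/5) + 3*exp(4*I*pi/5))] = 10/5 = 2
  <chi_rho, chi_2> = (1/5)[1*(12)*conj(1) + 1*(1 + 3*exp(-2*I*pi/5) + 3*exp(-4*I*pi/5) + 3*exp(4*I*pi/5) + 2*exp(2*I*pi/5))*conj(exp(4*I*pi/5)) + 1*(1 + 3*exp(-2*I*pi/5) + 3*exp(-4*I*pi/5) + 2*exp(4*I*pi/5) + 3*exp(2*I*pi/5))*conj(exp(-2*I*pi/5)) + 1*(1 + 3*exp(-2*I*pi/5) + 2*exp(-4*I*pi/5) + 3*exp(4*I*pi/5) + 3*exp(2*I*pi/5))*conj(exp(2*I*pi/5)) + 1*(1 + 2*exp(-2*I*pi/5) + 3*exp(-4*I*pi/5) + 3*exp(4*I*pi/5) + 3*exp(2*I*pi/5))*conj(exp(-4*I*pi/5))]
      = (1/5)[(12) + (3 + 2*exp(-2*I*pi/5) + exp(-4*I*pi/5) + 3*exp(4*I*pi/5) + 3*exp(2*I*pi/5)) + (3 + 3*exp(-2*I*pi/5) + 2*exp(-4*I*pi/5) + exp(2*I*pi/5) + 3*exp(4*I*pi/5)) + (3 + 3*exp(-4*I*pi/5) + exp(-2*I*pi/5) + 2*exp(4*I*pi/5) + 3*exp(2*I*pi/5)) + (3 + 3*exp(-2*I*pi/5) + 3*exp(-4*I*pi/5) + exp(4*I*pi/5) + 2*exp(2*I*pi/5))] = 15/5 = 3
  <chi_rho, chi_3> = (1/5)[1*(12)*conj(1) + 1*(1 + 3*exp(-2*I*pi/5) + 3*exp(-4*I*pi/5) + 3*exp(4*I*pi/5) + 2*exp(2*I*pi/5))*conj(exp(-4*I*pi/5)) + 1*(1 + 3*exp(-2*I*pi/5) + 3*exp(-4*I*pi/5) + 2*exp(4*I*pi/5) + 3*exp(2*I*pi/5))*conj(exp(2*I*pi/5)) + 1*(1 + 3*exp(-2*I*pi/5) + 2*exp(-4*I*pi/5) + 3*exp(4*I*pi/5) + 3*exp(2*I*pi/5))*conj(exp(-2*I*pi/5)) + 1*(1 + 2*exp(-2*I*pi/5) + 3*exp(-4*I*pi/5) + 3*exp(4*I*pi/5) + 3*exp(2*I*pi/5))*conj(exp(4*I*pi/5))]
      = (1/5)[(12) + (3 + 3*exp(-2*I*pi/5) + 2*exp(-4*I*pi/5) + exp(4*I*pi/5) + 3*exp(2*I*pi/5)) + (3 + 3*exp(-4*I*pi/5) + exp(-2*I*pi/5) + 3*exp(4*I*pi/5) + 2*exp(2*I*pi/5)) + (3 + 2*exp(-2*I*pi/5) + 3*exp(-4*I*pi/5) + exp(2*I*pi/5) + 3*exp(4*I*pi/5)) + (3 + 3*exp(-2*I*pi/5) + exp(-4*I*pi/5) + 2*exp(4*I*pi/5) + 3*exp(2*I*pi/5))] = 15/5 = 3
  <chi_rho, chi_4> = (1/5)[1*(12)*conj(1) + 1*(1 + 3*exp(-2*I*pi/5) + 3*exp(-4*I*pi/5) + 3*exp(4*I*pi/5) + 2*exp(2*I*pi/5))*conj(exp(-2*I*pi/5)) + 1*(1 + 3*exp(-2*I*pi/5) + 3*exp(-4*I*pi/5) + 2*exp(4*I*pi/5) + 3*exp(2*I*pi/5))*conj(exp(-4*I*pi/5)) + 1*(1 + 3*exp(-2*I*pi/5) + 2*exp(-4*I*pi/5) + 3*exp(4*I*pi/5) + 3*exp(2*I*pi/5))*conj(exp(4*I*pi/5)) + 1*(1 + 2*exp(-2*I*pi/5) + 3*exp(-4*I*pi/5) + 3*exp(4*I*pi/5) + 3*exp(2*I*pi/5))*conj(exp(2*I*pi/5))]
      = (1/5)[(12) + (3 + 3*exp(-2*I*pi/5) + 3*exp(-4*I*pi/5) + exp(2*I*pi/5) + 2*exp(4*I*pi/5)) + (3 + 2*exp(-2*I*pi/5) + 3*exp(-4*I*pi/5) + exp(4*I*pi/5) + 3*exp(2*I*pi/5)) + (3 + 3*exp(-2*I*pi/5) + exp(-4*I*pi/5) + 3*exp(4*I*pi/5) + 2*exp(2*I*pi/5)) + (3 + 2*exp(-4*I*pi/5) + exp(-2*I*pi/5) + 3*exp(4*I*pi/5) + 3*exp(2*I*pi/5))] = 15/5 = 3
(Exp terms are combined using exp(i*s)*conj(exp(i*t)) = exp(i*(s-t)), and sums of them are collapsed using the identity that for every m > 1 the m distinct m-th roots of unity sum to 0, e.g. 1 + exp(2*I*pi/3) + exp(-2*I*pi/3) = 0.)
Dimension check: dim(rho) = sum (mult * dim) = 1*1 + 2*1 + 3*1 + 3*1 + 3*1 = 12 = chi_rho(e) = 12.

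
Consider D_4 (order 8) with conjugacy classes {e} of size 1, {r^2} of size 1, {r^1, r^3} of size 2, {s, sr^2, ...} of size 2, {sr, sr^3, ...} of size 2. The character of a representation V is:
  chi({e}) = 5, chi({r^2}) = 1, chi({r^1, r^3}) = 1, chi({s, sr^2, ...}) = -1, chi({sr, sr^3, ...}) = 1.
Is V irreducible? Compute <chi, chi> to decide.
Not irreducible (reducible): <chi, chi> = 4 > 1.

Working: <chi, chi> = (1/|G|) sum_C |C| * |chi(C)|^2 = (1/8)[1*|5|^2 + 1*|1|^2 + 2*|1|^2 + 2*|-1|^2 + 2*|1|^2]
  = (1/8)[(25) + (1) + (2) + (2) + (2)] = 32/8 = 4.
A character is irreducible iff <chi, chi> = 1, so this representation is reducible.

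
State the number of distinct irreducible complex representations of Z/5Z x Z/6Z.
30

Why: The number of irreducible complex representations of a finite group equals its number of conjugacy classes. Z/5Z x Z/6Z is abelian of order 30, so every element is its own conjugacy class: 30 classes, so Z/5Z x Z/6Z (order 30) has exactly 30 irreducible complex representations.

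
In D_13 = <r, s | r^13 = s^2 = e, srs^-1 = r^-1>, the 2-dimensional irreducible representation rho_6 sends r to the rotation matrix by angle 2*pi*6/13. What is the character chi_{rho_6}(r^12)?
chi_{rho_6}(r^12) = 2*cos(2*pi*6*12/13) = -2*cos(pi/13)

rho_6(r^12) is rotation by angle 2*pi*6*12/13, whose trace is 2*cos(2*pi*6*12/13) = -2*cos(pi/13).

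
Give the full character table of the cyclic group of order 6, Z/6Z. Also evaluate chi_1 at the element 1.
Character table of Z/6Z (irreps indexed chi_0,...,chi_5 with chi_k(m) = zeta_6^(k*m), zeta_6 = exp(2*pi*i/6)):
  irrep \ class  {0} (size 1)  {1} (size 1)    {2} (size 1)    {3} (size 1)  {4} (size 1)    {5} (size 1)  
  chi_0          1             1               1               1             1               1             
  chi_1          1             exp(I*pi/3)     exp(2*I*pi/3)   -1            exp(-2*I*pi/3)  exp(-I*pi/3)  
  chi_2          1             exp(2*I*pi/3)   exp(-2*I*pi/3)  1             exp(2*I*pi/3)   exp(-2*I*pi/3)
  chi_3          1             -1              1               -1            1               -1            
  chi_4          1             exp(-2*I*pi/3)  exp(2*I*pi/3)   1             exp(-2*I*pi/3)  exp(2*I*pi/3) 
  chi_5          1             exp(-I*pi/3)    exp(-2*I*pi/3)  -1            exp(2*I*pi/3)   exp(I*pi/3)   

Spot check: chi_1(1) = zeta_6^(1*1) = zeta_6^1 = exp(I*pi/3).

Solution. Z/6Z is abelian, so all 6 irreducible complex representations are 1-dimensional. They are given by chi_k(m) = zeta_6^(k*m) for k = 0,...,5. Row orthogonality: sum_m chi_k(m) conj(chi_l(m)) = 6 * [k = l].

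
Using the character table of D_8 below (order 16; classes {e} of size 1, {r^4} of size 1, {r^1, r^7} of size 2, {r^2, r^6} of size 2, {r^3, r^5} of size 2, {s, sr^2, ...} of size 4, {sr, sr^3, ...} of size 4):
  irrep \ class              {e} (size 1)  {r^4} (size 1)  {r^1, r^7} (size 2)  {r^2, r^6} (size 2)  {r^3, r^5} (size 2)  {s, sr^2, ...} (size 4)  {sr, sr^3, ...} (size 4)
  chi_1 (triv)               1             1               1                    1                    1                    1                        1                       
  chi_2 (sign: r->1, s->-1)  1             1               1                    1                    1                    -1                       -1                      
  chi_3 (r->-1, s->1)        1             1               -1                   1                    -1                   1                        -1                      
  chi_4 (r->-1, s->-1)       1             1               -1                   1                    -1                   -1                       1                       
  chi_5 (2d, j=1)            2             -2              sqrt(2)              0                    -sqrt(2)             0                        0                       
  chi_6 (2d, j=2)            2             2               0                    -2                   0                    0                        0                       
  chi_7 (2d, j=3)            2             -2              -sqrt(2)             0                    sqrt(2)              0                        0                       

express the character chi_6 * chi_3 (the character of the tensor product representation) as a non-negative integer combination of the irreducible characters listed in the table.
chi_6 tensor chi_3 = chi_6 (all other irreducibles have multiplicity 0).

Argument: The character of a tensor product is the pointwise product (chi_6 * chi_3)(C) = chi_6(C) * chi_3(C):
  {e}: (2)*(1), {r^4}: (2)*(1), {r^1, r^7}: (0)*(-1), {r^2, r^6}: (-2)*(1), {r^3, r^5}: (0)*(-1), {s, sr^2, ...}: (0)*(1), {sr, sr^3, ...}: (0)*(-1)
so (chi_6 * chi_3) takes values
  {e} -> 2, {r^4} -> 2, {r^1, r^7} -> 0, {r^2, r^6} -> -2, {r^3, r^5} -> 0, {s, sr^2, ...} -> 0, {sr, sr^3, ...} -> 0.
Now take the inner product of this character with each irreducible chi from the table, <chi_6*chi_3, chi> = (1/16) sum_C |C| (chi_6*chi_3)(C) conj(chi(C)):
  <chi_6*chi_3, chi_1> = (1/16)[1*(2)*conj(1) + 1*(2)*conj(1) + 2*(0)*conj(1) + 2*(-2)*conj(1) + 2*(0)*conj(1) + 4*(0)*conj(1) + 4*(0)*conj(1)]
      = (1/16)[(2) + (2) + (0) + (-4) + (0) + (0) + (0)] = 0/16 = 0
  <chi_6*chi_3, chi_2> = (1/16)[1*(2)*conj(1) + 1*(2)*conj(1) + 2*(0)*conj(1) + 2*(-2)*conj(1) + 2*(0)*conj(1) + 4*(0)*conj(-1) + 4*(0)*conj(-1)]
      = (1/16)[(2) + (2) + (0) + (-4) + (0) + (0) + (0)] = 0/16 = 0
  <chi_6*chi_3, chi_3> = (1/16)[1*(2)*conj(1) + 1*(2)*conj(1) + 2*(0)*conj(-1) + 2*(-2)*conj(1) + 2*(0)*conj(-1) + 4*(0)*conj(1) + 4*(0)*conj(-1)]
      = (1/16)[(2) + (2) + (0) + (-4) + (0) + (0) + (0)] = 0/16 = 0
  <chi_6*chi_3, chi_4> = (1/16)[1*(2)*conj(1) + 1*(2)*conj(1) + 2*(0)*conj(-1) + 2*(-2)*conj(1) + 2*(0)*conj(-1) + 4*(0)*conj(-1) + 4*(0)*conj(1)]
      = (1/16)[(2) + (2) + (0) + (-4) + (0) + (0) + (0)] = 0/16 = 0
  <chi_6*chi_3, chi_5> = (1/16)[1*(2)*conj(2) + 1*(2)*conj(-2) + 2*(0)*conj(sqrt(2)) + 2*(-2)*conj(0) + 2*(0)*conj(-sqrt(2)) + 4*(0)*conj(0) + 4*(0)*conj(0)]
      = (1/16)[(4) + (-4) + (0) + (0) + (0) + (0) + (0)] = 0/16 = 0
  <chi_6*chi_3, chi_6> = (1/16)[1*(2)*conj(2) + 1*(2)*conj(2) + 2*(0)*conj(0) + 2*(-2)*conj(-2) + 2*(0)*conj(0) + 4*(0)*conj(0) + 4*(0)*conj(0)]
      = (1/16)[(4) + (4) + (0) + (8) + (0) + (0) + (0)] = 16/16 = 1
  <chi_6*chi_3, chi_7> = (1/16)[1*(2)*conj(2) + 1*(2)*conj(-2) + 2*(0)*conj(-sqrt(2)) + 2*(-2)*conj(0) + 2*(0)*conj(sqrt(2)) + 4*(0)*conj(0) + 4*(0)*conj(0)]
      = (1/16)[(4) + (-4) + (0) + (0) + (0) + (0) + (0)] = 0/16 = 0
Hence the multiplicities are chi_6: 1. Dimension check: dim(chi_6)*dim(chi_3) = 2*1 = 2 and sum (mult * dim) = 1*2 = 2.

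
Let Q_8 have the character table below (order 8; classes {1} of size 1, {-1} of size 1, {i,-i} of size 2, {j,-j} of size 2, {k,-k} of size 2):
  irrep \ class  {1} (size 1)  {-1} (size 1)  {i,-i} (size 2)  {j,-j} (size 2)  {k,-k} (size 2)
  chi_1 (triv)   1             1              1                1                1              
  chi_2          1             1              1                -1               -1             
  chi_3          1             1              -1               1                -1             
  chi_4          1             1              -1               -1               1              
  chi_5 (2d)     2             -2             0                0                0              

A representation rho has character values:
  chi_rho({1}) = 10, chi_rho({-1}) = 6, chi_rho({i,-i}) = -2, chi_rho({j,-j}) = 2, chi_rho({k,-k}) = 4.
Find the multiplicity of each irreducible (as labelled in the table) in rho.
Multiplicities: chi_1: 3, chi_2: 0, chi_3: 2, chi_4: 3, chi_5: 1.

Proof sketch: Use <chi_rho, chi> = (1/|G|) sum_C |C| * chi_rho(C) * conj(chi(C)) with |G| = 8 for each irreducible chi in the table:
  <chi_rho, chi_1> = (1/8)[1*(10)*conj(1) + 1*(6)*conj(1) + 2*(-2)*conj(1) + 2*(2)*conj(1) + 2*(4)*conj(1)]
      = (1/8)[(10) + (6) + (-4) + (4) + (8)] = 24/8 = 3
  <chi_rho, chi_2> = (1/8)[1*(10)*conj(1) + 1*(6)*conj(1) + 2*(-2)*conj(1) + 2*(2)*conj(-1) + 2*(4)*conj(-1)]
      = (1/8)[(10) + (6) + (-4) + (-4) + (-8)] = 0/8 = 0
  <chi_rho, chi_3> = (1/8)[1*(10)*conj(1) + 1*(6)*conj(1) + 2*(-2)*conj(-1) + 2*(2)*conj(1) + 2*(4)*conj(-1)]
      = (1/8)[(10) + (6) + (4) + (4) + (-8)] = 16/8 = 2
  <chi_rho, chi_4> = (1/8)[1*(10)*conj(1) + 1*(6)*conj(1) + 2*(-2)*conj(-1) + 2*(2)*conj(-1) + 2*(4)*conj(1)]
      = (1/8)[(10) + (6) + (4) + (-4) + (8)] = 24/8 = 3
  <chi_rho, chi_5> = (1/8)[1*(10)*conj(2) + 1*(6)*conj(-2) + 2*(-2)*conj(0) + 2*(2)*conj(0) + 2*(4)*conj(0)]
      = (1/8)[(20) + (-12) + (0) + (0) + (0)] = 8/8 = 1
Dimension check: dim(rho) = sum (mult * dim) = 3*1 + 0*1 + 2*1 + 3*1 + 1*2 = 10 = chi_rho(e) = 10.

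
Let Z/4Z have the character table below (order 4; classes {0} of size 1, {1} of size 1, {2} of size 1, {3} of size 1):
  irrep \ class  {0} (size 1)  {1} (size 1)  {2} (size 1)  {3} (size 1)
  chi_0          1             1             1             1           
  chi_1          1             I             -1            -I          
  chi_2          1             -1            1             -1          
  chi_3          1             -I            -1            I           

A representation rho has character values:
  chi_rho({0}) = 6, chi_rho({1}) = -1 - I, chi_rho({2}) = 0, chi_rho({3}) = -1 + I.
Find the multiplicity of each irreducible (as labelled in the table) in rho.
Multiplicities: chi_0: 1, chi_1: 1, chi_2: 2, chi_3: 2.

Use <chi_rho, chi> = (1/|G|) sum_C |C| * chi_rho(C) * conj(chi(C)) with |G| = 4 for each irreducible chi in the table:
  <chi_rho, chi_0> = (1/4)[1*(6)*conj(1) + 1*(-1 - I)*conj(1) + 1*(0)*conj(1) + 1*(-1 + I)*conj(1)]
      = (1/4)[(6) + (-1 - I) + (0) + (-1 + I)] = 4/4 = 1
  <chi_rho, chi_1> = (1/4)[1*(6)*conj(1) + 1*(-1 - I)*conj(I) + 1*(0)*conj(-1) + 1*(-1 + I)*conj(-I)]
      = (1/4)[(6) + (-1 + I) + (0) + (-1 - I)] = 4/4 = 1
  <chi_rho, chi_2> = (1/4)[1*(6)*conj(1) + 1*(-1 - I)*conj(-1) + 1*(0)*conj(1) + 1*(-1 + I)*conj(-1)]
      = (1/4)[(6) + (1 + I) + (0) + (1 - I)] = 8/4 = 2
  <chi_rho, chi_3> = (1/4)[1*(6)*conj(1) + 1*(-1 - I)*conj(-I) + 1*(0)*conj(-1) + 1*(-1 + I)*conj(I)]
      = (1/4)[(6) + (1 - I) + (0) + (1 + I)] = 8/4 = 2
(Exp terms are combined using exp(i*s)*conj(exp(i*t)) = exp(i*(s-t)), and sums of them are collapsed using the identity that for every m > 1 the m distinct m-th roots of unity sum to 0, e.g. 1 + exp(2*I*pi/3) + exp(-2*I*pi/3) = 0.)
Dimension check: dim(rho) = sum (mult * dim) = 1*1 + 1*1 + 2*1 + 2*1 = 6 = chi_rho(e) = 6.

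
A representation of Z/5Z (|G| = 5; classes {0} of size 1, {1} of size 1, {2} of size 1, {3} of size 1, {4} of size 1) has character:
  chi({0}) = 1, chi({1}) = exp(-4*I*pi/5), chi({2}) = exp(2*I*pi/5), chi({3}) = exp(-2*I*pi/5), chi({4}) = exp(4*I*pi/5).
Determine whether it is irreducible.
Irreducible: <chi, chi> = 1.

Details: <chi, chi> = (1/|G|) sum_C |C| * |chi(C)|^2 = (1/5)[1*|1|^2 + 1*|exp(-4*I*pi/5)|^2 + 1*|exp(2*I*pi/5)|^2 + 1*|exp(-2*I*pi/5)|^2 + 1*|exp(4*I*pi/5)|^2]
  = (1/5)[(1) + (1) + (1) + (1) + (1)] = 5/5 = 1.
(Exp terms are combined using exp(i*s)*conj(exp(i*t)) = exp(i*(s-t)), and sums of them are collapsed using the identity that for every m > 1 the m distinct m-th roots of unity sum to 0, e.g. 1 + exp(2*I*pi/3) + exp(-2*I*pi/3) = 0.)
A character is irreducible iff <chi, chi> = 1, so this representation is irreducible.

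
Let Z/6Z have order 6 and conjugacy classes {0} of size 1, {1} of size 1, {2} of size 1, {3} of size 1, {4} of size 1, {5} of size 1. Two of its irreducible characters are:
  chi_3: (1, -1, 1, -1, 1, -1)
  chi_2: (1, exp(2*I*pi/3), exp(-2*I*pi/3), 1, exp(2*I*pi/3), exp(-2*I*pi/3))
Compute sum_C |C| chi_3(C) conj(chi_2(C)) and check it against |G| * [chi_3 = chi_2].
Sum = 0; so <chi_3, chi_2> = 0 (distinct irreducibles are orthogonal).

Argument: Compute term by term over conjugacy classes (|C| * chi_3(C) * conj(chi_2(C))):
  1*(1)*conj(1) + 1*(-1)*conj(exp(2*I*pi/3)) + 1*(1)*conj(exp(-2*I*pi/3)) + 1*(-1)*conj(1) + 1*(1)*conj(exp(2*I*pi/3)) + 1*(-1)*conj(exp(-2*I*pi/3))
  = (1) + (-exp(-2*I*pi/3)) + (exp(2*I*pi/3)) + (-1) + (exp(-2*I*pi/3)) + (-exp(2*I*pi/3))
  = 0.
(Exp terms are combined using exp(i*s)*conj(exp(i*t)) = exp(i*(s-t)), and sums of them are collapsed using the identity that for every m > 1 the m distinct m-th roots of unity sum to 0, e.g. 1 + exp(2*I*pi/3) + exp(-2*I*pi/3) = 0.)
Dividing by |G| = 6 gives 0/6 = 0, matching the row-orthogonality relation <chi_3, chi_2> = [chi_3 = chi_2].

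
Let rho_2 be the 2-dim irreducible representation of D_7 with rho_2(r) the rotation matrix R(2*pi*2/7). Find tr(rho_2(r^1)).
chi_{rho_2}(r^1) = 2*cos(2*pi*2*1/7) = -2*cos(3*pi/7)

Why: rho_2(r^1) is rotation by angle 2*pi*2*1/7, whose trace is 2*cos(2*pi*2*1/7) = -2*cos(3*pi/7).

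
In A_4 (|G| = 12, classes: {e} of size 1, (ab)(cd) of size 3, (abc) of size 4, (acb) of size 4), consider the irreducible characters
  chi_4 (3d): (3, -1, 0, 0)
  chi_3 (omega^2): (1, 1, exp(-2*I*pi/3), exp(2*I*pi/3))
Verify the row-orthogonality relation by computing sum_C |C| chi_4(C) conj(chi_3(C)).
Sum = 0; so <chi_4, chi_3> = 0 (distinct irreducibles are orthogonal).

Working: Compute term by term over conjugacy classes (|C| * chi_4(C) * conj(chi_3(C))):
  1*(3)*conj(1) + 3*(-1)*conj(1) + 4*(0)*conj(exp(-2*I*pi/3)) + 4*(0)*conj(exp(2*I*pi/3))
  = (3) + (-3) + (0) + (0)
  = 0.
(Exp terms are combined using exp(i*s)*conj(exp(i*t)) = exp(i*(s-t)), and sums of them are collapsed using the identity that for every m > 1 the m distinct m-th roots of unity sum to 0, e.g. 1 + exp(2*I*pi/3) + exp(-2*I*pi/3) = 0.)
Dividing by |G| = 12 gives 0/12 = 0, matching the row-orthogonality relation <chi_4, chi_3> = [chi_4 = chi_3].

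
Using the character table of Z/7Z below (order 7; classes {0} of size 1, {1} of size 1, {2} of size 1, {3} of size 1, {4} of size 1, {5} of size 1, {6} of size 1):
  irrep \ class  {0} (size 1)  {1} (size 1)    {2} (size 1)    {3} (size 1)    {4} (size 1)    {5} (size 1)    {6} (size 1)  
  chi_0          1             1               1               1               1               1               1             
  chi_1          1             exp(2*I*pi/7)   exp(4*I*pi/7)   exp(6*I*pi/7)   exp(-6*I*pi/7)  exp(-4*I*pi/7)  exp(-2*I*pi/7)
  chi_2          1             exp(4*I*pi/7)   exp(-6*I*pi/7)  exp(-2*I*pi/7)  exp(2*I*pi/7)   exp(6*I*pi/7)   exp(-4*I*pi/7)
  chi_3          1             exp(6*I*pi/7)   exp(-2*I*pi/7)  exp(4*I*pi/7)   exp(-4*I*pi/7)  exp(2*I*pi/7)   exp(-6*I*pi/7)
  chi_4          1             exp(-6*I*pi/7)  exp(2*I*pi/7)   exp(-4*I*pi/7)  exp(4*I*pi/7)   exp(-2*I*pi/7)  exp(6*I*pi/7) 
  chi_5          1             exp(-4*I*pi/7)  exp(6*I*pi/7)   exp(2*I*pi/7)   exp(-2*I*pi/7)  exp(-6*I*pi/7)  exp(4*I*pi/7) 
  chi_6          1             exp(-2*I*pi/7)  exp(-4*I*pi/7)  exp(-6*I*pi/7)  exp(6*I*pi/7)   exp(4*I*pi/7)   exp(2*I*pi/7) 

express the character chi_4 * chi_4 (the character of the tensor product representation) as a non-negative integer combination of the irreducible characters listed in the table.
chi_4 tensor chi_4 = chi_1 (all other irreducibles have multiplicity 0).

Explanation: The character of a tensor product is the pointwise product (chi_4 * chi_4)(C) = chi_4(C) * chi_4(C):
  {0}: (1)*(1), {1}: (exp(-6*I*pi/7))*(exp(-6*I*pi/7)), {2}: (exp(2*I*pi/7))*(exp(2*I*pi/7)), {3}: (exp(-4*I*pi/7))*(exp(-4*I*pi/7)), {4}: (exp(4*I*pi/7))*(exp(4*I*pi/7)), {5}: (exp(-2*I*pi/7))*(exp(-2*I*pi/7)), {6}: (exp(6*I*pi/7))*(exp(6*I*pi/7))
so (chi_4 * chi_4) takes values
  {0} -> 1, {1} -> exp(2*I*pi/7), {2} -> exp(4*I*pi/7), {3} -> exp(6*I*pi/7), {4} -> exp(-6*I*pi/7), {5} -> exp(-4*I*pi/7), {6} -> exp(-2*I*pi/7).
Now take the inner product of this character with each irreducible chi from the table, <chi_4*chi_4, chi> = (1/7) sum_C |C| (chi_4*chi_4)(C) conj(chi(C)):
  <chi_4*chi_4, chi_0> = (1/7)[1*(1)*conj(1) + 1*(exp(2*I*pi/7))*conj(1) + 1*(exp(4*I*pi/7))*conj(1) + 1*(exp(6*I*pi/7))*conj(1) + 1*(exp(-6*I*pi/7))*conj(1) + 1*(exp(-4*I*pi/7))*conj(1) + 1*(exp(-2*I*pi/7))*conj(1)]
      = (1/7)[(1) + (exp(2*I*pi/7)) + (exp(4*I*pi/7)) + (exp(6*I*pi/7)) + (exp(-6*I*pi/7)) + (exp(-4*I*pi/7)) + (exp(-2*I*pi/7))] = 0/7 = 0
  <chi_4*chi_4, chi_1> = (1/7)[1*(1)*conj(1) + 1*(exp(2*I*pi/7))*conj(exp(2*I*pi/7)) + 1*(exp(4*I*pi/7))*conj(exp(4*I*pi/7)) + 1*(exp(6*I*pi/7))*conj(exp(6*I*pi/7)) + 1*(exp(-6*I*pi/7))*conj(exp(-6*I*pi/7)) + 1*(exp(-4*I*pi/7))*conj(exp(-4*I*pi/7)) + 1*(exp(-2*I*pi/7))*conj(exp(-2*I*pi/7))]
      = (1/7)[(1) + (1) + (1) + (1) + (1) + (1) + (1)] = 7/7 = 1
  <chi_4*chi_4, chi_2> = (1/7)[1*(1)*conj(1) + 1*(exp(2*I*pi/7))*conj(exp(4*I*pi/7)) + 1*(exp(4*I*pi/7))*conj(exp(-6*I*pi/7)) + 1*(exp(6*I*pi/7))*conj(exp(-2*I*pi/7)) + 1*(exp(-6*I*pi/7))*conj(exp(2*I*pi/7)) + 1*(exp(-4*I*pi/7))*conj(exp(6*I*pi/7)) + 1*(exp(-2*I*pi/7))*conj(exp(-4*I*pi/7))]
      = (1/7)[(1) + (exp(-2*I*pi/7)) + (exp(-4*I*pi/7)) + (exp(-6*I*pi/7)) + (exp(6*I*pi/7)) + (exp(4*I*pi/7)) + (exp(2*I*pi/7))] = 0/7 = 0
  <chi_4*chi_4, chi_3> = (1/7)[1*(1)*conj(1) + 1*(exp(2*I*pi/7))*conj(exp(6*I*pi/7)) + 1*(exp(4*I*pi/7))*conj(exp(-2*I*pi/7)) + 1*(exp(6*I*pi/7))*conj(exp(4*I*pi/7)) + 1*(exp(-6*I*pi/7))*conj(exp(-4*I*pi/7)) + 1*(exp(-4*I*pi/7))*conj(exp(2*I*pi/7)) + 1*(exp(-2*I*pi/7))*conj(exp(-6*I*pi/7))]
      = (1/7)[(1) + (exp(-4*I*pi/7)) + (exp(6*I*pi/7)) + (exp(2*I*pi/7)) + (exp(-2*I*pi/7)) + (exp(-6*I*pi/7)) + (exp(4*I*pi/7))] = 0/7 = 0
  <chi_4*chi_4, chi_4> = (1/7)[1*(1)*conj(1) + 1*(exp(2*I*pi/7))*conj(exp(-6*I*pi/7)) + 1*(exp(4*I*pi/7))*conj(exp(2*I*pi/7)) + 1*(exp(6*I*pi/7))*conj(exp(-4*I*pi/7)) + 1*(exp(-6*I*pi/7))*conj(exp(4*I*pi/7)) + 1*(exp(-4*I*pi/7))*conj(exp(-2*I*pi/7)) + 1*(exp(-2*I*pi/7))*conj(exp(6*I*pi/7))]
      = (1/7)[(1) + (exp(-6*I*pi/7)) + (exp(2*I*pi/7)) + (exp(-4*I*pi/7)) + (exp(4*I*pi/7)) + (exp(-2*I*pi/7)) + (exp(6*I*pi/7))] = 0/7 = 0
  <chi_4*chi_4, chi_5> = (1/7)[1*(1)*conj(1) + 1*(exp(2*I*pi/7))*conj(exp(-4*I*pi/7)) + 1*(exp(4*I*pi/7))*conj(exp(6*I*pi/7)) + 1*(exp(6*I*pi/7))*conj(exp(2*I*pi/7)) + 1*(exp(-6*I*pi/7))*conj(exp(-2*I*pi/7)) + 1*(exp(-4*I*pi/7))*conj(exp(-6*I*pi/7)) + 1*(exp(-2*I*pi/7))*conj(exp(4*I*pi/7))]
      = (1/7)[(1) + (exp(6*I*pi/7)) + (exp(-2*I*pi/7)) + (exp(4*I*pi/7)) + (exp(-4*I*pi/7)) + (exp(2*I*pi/7)) + (exp(-6*I*pi/7))] = 0/7 = 0
  <chi_4*chi_4, chi_6> = (1/7)[1*(1)*conj(1) + 1*(exp(2*I*pi/7))*conj(exp(-2*I*pi/7)) + 1*(exp(4*I*pi/7))*conj(exp(-4*I*pi/7)) + 1*(exp(6*I*pi/7))*conj(exp(-6*I*pi/7)) + 1*(exp(-6*I*pi/7))*conj(exp(6*I*pi/7)) + 1*(exp(-4*I*pi/7))*conj(exp(4*I*pi/7)) + 1*(exp(-2*I*pi/7))*conj(exp(2*I*pi/7))]
      = (1/7)[(1) + (exp(4*I*pi/7)) + (exp(-6*I*pi/7)) + (exp(-2*I*pi/7)) + (exp(2*I*pi/7)) + (exp(6*I*pi/7)) + (exp(-4*I*pi/7))] = 0/7 = 0
(Exp terms are combined using exp(i*s)*conj(exp(i*t)) = exp(i*(s-t)), and sums of them are collapsed using the identity that for every m > 1 the m distinct m-th roots of unity sum to 0, e.g. 1 + exp(2*I*pi/3) + exp(-2*I*pi/3) = 0.)
Hence the multiplicities are chi_1: 1. Dimension check: dim(chi_4)*dim(chi_4) = 1*1 = 1 and sum (mult * dim) = 1*1 = 1.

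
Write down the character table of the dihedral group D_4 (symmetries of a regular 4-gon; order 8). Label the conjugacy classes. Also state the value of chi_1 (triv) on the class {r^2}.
Conjugacy classes: {e} of size 1, {r^2} of size 1, {r^1, r^3} of size 2, {s, sr^2, ...} of size 2, {sr, sr^3, ...} of size 2.
Character table:
  irrep \ class              {e} (size 1)  {r^2} (size 1)  {r^1, r^3} (size 2)  {s, sr^2, ...} (size 2)  {sr, sr^3, ...} (size 2)
  chi_1 (triv)               1             1               1                    1                        1                       
  chi_2 (sign: r->1, s->-1)  1             1               1                    -1                       -1                      
  chi_3 (r->-1, s->1)        1             1               -1                   1                        -1                      
  chi_4 (r->-1, s->-1)       1             1               -1                   -1                       1                       
  chi_5 (2d, j=1)            2             -2              0                    0                        0                       

Spot check: chi_1 (triv) on {r^2} = 1.

Proof sketch: D_4 has order 2*4 = 8 with 5 conjugacy classes, hence 5 irreducibles. Sum of squared dims 1 + 1 + 1 + 1 + 4 = 8 = |G|. Linear characters come from the abelianisation; the 2-dimensional irreps have character r^k -> 2*cos(2*pi*j*k/4), reflections -> 0.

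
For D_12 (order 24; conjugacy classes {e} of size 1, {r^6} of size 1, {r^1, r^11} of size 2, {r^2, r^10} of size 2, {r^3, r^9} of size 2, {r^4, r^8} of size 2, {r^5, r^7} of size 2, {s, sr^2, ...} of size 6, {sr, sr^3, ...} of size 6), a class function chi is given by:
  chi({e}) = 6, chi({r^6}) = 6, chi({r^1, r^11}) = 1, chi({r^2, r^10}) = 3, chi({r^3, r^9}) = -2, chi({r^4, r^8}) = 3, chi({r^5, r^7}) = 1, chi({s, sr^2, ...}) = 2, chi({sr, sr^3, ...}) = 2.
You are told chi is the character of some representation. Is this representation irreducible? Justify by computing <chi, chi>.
Not irreducible (reducible): <chi, chi> = 7 > 1.

Details: <chi, chi> = (1/|G|) sum_C |C| * |chi(C)|^2 = (1/24)[1*|6|^2 + 1*|6|^2 + 2*|1|^2 + 2*|3|^2 + 2*|-2|^2 + 2*|3|^2 + 2*|1|^2 + 6*|2|^2 + 6*|2|^2]
  = (1/24)[(36) + (36) + (2) + (18) + (8) + (18) + (2) + (24) + (24)] = 168/24 = 7.
A character is irreducible iff <chi, chi> = 1, so this representation is reducible.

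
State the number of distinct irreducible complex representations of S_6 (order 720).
11

Justification: The number of irreducible complex representations of a finite group equals its number of conjugacy classes. Conjugacy classes in S_6 correspond to cycle types, i.e. partitions of 6; there are p(6) = 11 of them, so S_6 (order 720) has exactly 11 irreducible complex representations.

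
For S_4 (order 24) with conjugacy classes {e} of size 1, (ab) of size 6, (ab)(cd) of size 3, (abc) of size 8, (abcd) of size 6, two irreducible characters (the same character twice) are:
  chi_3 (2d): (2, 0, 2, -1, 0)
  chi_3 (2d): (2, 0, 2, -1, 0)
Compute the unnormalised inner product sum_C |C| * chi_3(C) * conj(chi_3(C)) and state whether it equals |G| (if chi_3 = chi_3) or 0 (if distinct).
Sum = 24 = |G| = 24; so <chi_3, chi_3> = 1 (norm-1 confirms irreducibility).

Reasoning: Compute term by term over conjugacy classes (|C| * chi_3(C) * conj(chi_3(C))):
  1*(2)*conj(2) + 6*(0)*conj(0) + 3*(2)*conj(2) + 8*(-1)*conj(-1) + 6*(0)*conj(0)
  = (4) + (0) + (12) + (8) + (0)
  = 24.
Dividing by |G| = 24 gives 24/24 = 1, matching the row-orthogonality relation <chi_3, chi_3> = [chi_3 = chi_3].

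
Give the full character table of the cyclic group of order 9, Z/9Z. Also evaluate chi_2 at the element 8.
Character table of Z/9Z (irreps indexed chi_0,...,chi_8 with chi_k(m) = zeta_9^(k*m), zeta_9 = exp(2*pi*i/9)):
  irrep \ class  {0} (size 1)  {1} (size 1)    {2} (size 1)    {3} (size 1)    {4} (size 1)    {5} (size 1)    {6} (size 1)    {7} (size 1)    {8} (size 1)  
  chi_0          1             1               1               1               1               1               1               1               1             
  chi_1          1             exp(2*I*pi/9)   exp(4*I*pi/9)   exp(2*I*pi/3)   exp(8*I*pi/9)   exp(-8*I*pi/9)  exp(-2*I*pi/3)  exp(-4*I*pi/9)  exp(-2*I*pi/9)
  chi_2          1             exp(4*I*pi/9)   exp(8*I*pi/9)   exp(-2*I*pi/3)  exp(-2*I*pi/9)  exp(2*I*pi/9)   exp(2*I*pi/3)   exp(-8*I*pi/9)  exp(-4*I*pi/9)
  chi_3          1             exp(2*I*pi/3)   exp(-2*I*pi/3)  1               exp(2*I*pi/3)   exp(-2*I*pi/3)  1               exp(2*I*pi/3)   exp(-2*I*pi/3)
  chi_4          1             exp(8*I*pi/9)   exp(-2*I*pi/9)  exp(2*I*pi/3)   exp(-4*I*pi/9)  exp(4*I*pi/9)   exp(-2*I*pi/3)  exp(2*I*pi/9)   exp(-8*I*pi/9)
  chi_5          1             exp(-8*I*pi/9)  exp(2*I*pi/9)   exp(-2*I*pi/3)  exp(4*I*pi/9)   exp(-4*I*pi/9)  exp(2*I*pi/3)   exp(-2*I*pi/9)  exp(8*I*pi/9) 
  chi_6          1             exp(-2*I*pi/3)  exp(2*I*pi/3)   1               exp(-2*I*pi/3)  exp(2*I*pi/3)   1               exp(-2*I*pi/3)  exp(2*I*pi/3) 
  chi_7          1             exp(-4*I*pi/9)  exp(-8*I*pi/9)  exp(2*I*pi/3)   exp(2*I*pi/9)   exp(-2*I*pi/9)  exp(-2*I*pi/3)  exp(8*I*pi/9)   exp(4*I*pi/9) 
  chi_8          1             exp(-2*I*pi/9)  exp(-4*I*pi/9)  exp(-2*I*pi/3)  exp(-8*I*pi/9)  exp(8*I*pi/9)   exp(2*I*pi/3)   exp(4*I*pi/9)   exp(2*I*pi/9) 

Spot check: chi_2(8) = zeta_9^(2*8) = zeta_9^16 = exp(-4*I*pi/9).

Derivation: Z/9Z is abelian, so all 9 irreducible complex representations are 1-dimensional. They are given by chi_k(m) = zeta_9^(k*m) for k = 0,...,8. Row orthogonality: sum_m chi_k(m) conj(chi_l(m)) = 9 * [k = l].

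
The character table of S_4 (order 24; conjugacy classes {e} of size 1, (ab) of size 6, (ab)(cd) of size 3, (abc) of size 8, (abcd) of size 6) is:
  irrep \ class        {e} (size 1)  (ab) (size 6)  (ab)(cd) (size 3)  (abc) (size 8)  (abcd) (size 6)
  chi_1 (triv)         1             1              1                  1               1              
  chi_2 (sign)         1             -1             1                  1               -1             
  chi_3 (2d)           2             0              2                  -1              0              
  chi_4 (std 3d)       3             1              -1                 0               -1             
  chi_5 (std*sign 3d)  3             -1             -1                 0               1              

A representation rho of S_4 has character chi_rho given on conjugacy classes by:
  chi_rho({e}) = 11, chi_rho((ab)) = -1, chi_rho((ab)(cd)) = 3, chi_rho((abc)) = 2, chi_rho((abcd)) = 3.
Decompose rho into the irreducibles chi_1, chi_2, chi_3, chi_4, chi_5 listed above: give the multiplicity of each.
Multiplicities: chi_1: 2, chi_2: 1, chi_3: 1, chi_4: 0, chi_5: 2.

Details: Use <chi_rho, chi> = (1/|G|) sum_C |C| * chi_rho(C) * conj(chi(C)) with |G| = 24 for each irreducible chi in the table:
  <chi_rho, chi_1> = (1/24)[1*(11)*conj(1) + 6*(-1)*conj(1) + 3*(3)*conj(1) + 8*(2)*conj(1) + 6*(3)*conj(1)]
      = (1/24)[(11) + (-6) + (9) + (16) + (18)] = 48/24 = 2
  <chi_rho, chi_2> = (1/24)[1*(11)*conj(1) + 6*(-1)*conj(-1) + 3*(3)*conj(1) + 8*(2)*conj(1) + 6*(3)*conj(-1)]
      = (1/24)[(11) + (6) + (9) + (16) + (-18)] = 24/24 = 1
  <chi_rho, chi_3> = (1/24)[1*(11)*conj(2) + 6*(-1)*conj(0) + 3*(3)*conj(2) + 8*(2)*conj(-1) + 6*(3)*conj(0)]
      = (1/24)[(22) + (0) + (18) + (-16) + (0)] = 24/24 = 1
  <chi_rho, chi_4> = (1/24)[1*(11)*conj(3) + 6*(-1)*conj(1) + 3*(3)*conj(-1) + 8*(2)*conj(0) + 6*(3)*conj(-1)]
      = (1/24)[(33) + (-6) + (-9) + (0) + (-18)] = 0/24 = 0
  <chi_rho, chi_5> = (1/24)[1*(11)*conj(3) + 6*(-1)*conj(-1) + 3*(3)*conj(-1) + 8*(2)*conj(0) + 6*(3)*conj(1)]
      = (1/24)[(33) + (6) + (-9) + (0) + (18)] = 48/24 = 2
Dimension check: dim(rho) = sum (mult * dim) = 2*1 + 1*1 + 1*2 + 0*3 + 2*3 = 11 = chi_rho(e) = 11.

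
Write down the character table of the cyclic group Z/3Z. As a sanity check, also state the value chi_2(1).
Character table of Z/3Z (irreps indexed chi_0,...,chi_2 with chi_k(m) = zeta_3^(k*m), zeta_3 = exp(2*pi*i/3)):
  irrep \ class  {0} (size 1)  {1} (size 1)    {2} (size 1)  
  chi_0          1             1               1             
  chi_1          1             exp(2*I*pi/3)   exp(-2*I*pi/3)
  chi_2          1             exp(-2*I*pi/3)  exp(2*I*pi/3) 

Spot check: chi_2(1) = zeta_3^(2*1) = zeta_3^2 = exp(-2*I*pi/3).

Derivation: Z/3Z is abelian, so all 3 irreducible complex representations are 1-dimensional. They are given by chi_k(m) = zeta_3^(k*m) for k = 0,...,2. Row orthogonality: sum_m chi_k(m) conj(chi_l(m)) = 3 * [k = l].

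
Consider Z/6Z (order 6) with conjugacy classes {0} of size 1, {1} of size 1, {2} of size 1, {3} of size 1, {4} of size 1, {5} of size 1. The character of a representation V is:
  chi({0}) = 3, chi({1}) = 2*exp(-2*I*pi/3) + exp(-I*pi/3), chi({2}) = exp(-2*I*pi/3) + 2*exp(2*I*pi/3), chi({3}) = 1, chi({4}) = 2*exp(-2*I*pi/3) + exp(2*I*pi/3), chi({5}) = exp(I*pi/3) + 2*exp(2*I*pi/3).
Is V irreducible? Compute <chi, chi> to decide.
Not irreducible (reducible): <chi, chi> = 5 > 1.

Solution. <chi, chi> = (1/|G|) sum_C |C| * |chi(C)|^2 = (1/6)[1*|3|^2 + 1*|2*exp(-2*I*pi/3) + exp(-I*pi/3)|^2 + 1*|exp(-2*I*pi/3) + 2*exp(2*I*pi/3)|^2 + 1*|1|^2 + 1*|2*exp(-2*I*pi/3) + exp(2*I*pi/3)|^2 + 1*|exp(I*pi/3) + 2*exp(2*I*pi/3)|^2]
  = (1/6)[(9) + (7) + (3) + (1) + (3) + (7)] = 30/6 = 5.
(Exp terms are combined using exp(i*s)*conj(exp(i*t)) = exp(i*(s-t)), and sums of them are collapsed using the identity that for every m > 1 the m distinct m-th roots of unity sum to 0, e.g. 1 + exp(2*I*pi/3) + exp(-2*I*pi/3) = 0.)
A character is irreducible iff <chi, chi> = 1, so this representation is reducible.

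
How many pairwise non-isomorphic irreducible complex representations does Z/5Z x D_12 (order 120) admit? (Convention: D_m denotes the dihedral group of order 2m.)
45

Details: The number of irreducible complex representations of a finite group equals its number of conjugacy classes. For a direct product, #classes(G x H) = #classes(G) * #classes(H). Z/5Z has 5 classes (abelian), D_12 has 9 classes, so 5 * 9 = 45, so Z/5Z x D_12 (order 120) has exactly 45 irreducible complex representations.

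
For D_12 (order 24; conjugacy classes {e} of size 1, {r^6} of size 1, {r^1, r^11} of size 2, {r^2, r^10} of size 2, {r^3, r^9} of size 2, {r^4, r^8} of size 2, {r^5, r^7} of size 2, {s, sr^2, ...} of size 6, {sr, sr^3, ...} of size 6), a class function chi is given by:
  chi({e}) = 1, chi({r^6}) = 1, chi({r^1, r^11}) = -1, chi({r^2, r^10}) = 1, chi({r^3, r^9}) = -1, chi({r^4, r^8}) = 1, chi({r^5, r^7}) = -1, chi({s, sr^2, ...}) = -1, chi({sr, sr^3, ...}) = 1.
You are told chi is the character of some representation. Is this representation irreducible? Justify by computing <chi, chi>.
Irreducible: <chi, chi> = 1.

Working: <chi, chi> = (1/|G|) sum_C |C| * |chi(C)|^2 = (1/24)[1*|1|^2 + 1*|1|^2 + 2*|-1|^2 + 2*|1|^2 + 2*|-1|^2 + 2*|1|^2 + 2*|-1|^2 + 6*|-1|^2 + 6*|1|^2]
  = (1/24)[(1) + (1) + (2) + (2) + (2) + (2) + (2) + (6) + (6)] = 24/24 = 1.
A character is irreducible iff <chi, chi> = 1, so this representation is irreducible.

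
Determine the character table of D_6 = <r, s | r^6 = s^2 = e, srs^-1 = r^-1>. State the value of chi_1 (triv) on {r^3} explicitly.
Conjugacy classes: {e} of size 1, {r^3} of size 1, {r^1, r^5} of size 2, {r^2, r^4} of size 2, {s, sr^2, ...} of size 3, {sr, sr^3, ...} of size 3.
Character table:
  irrep \ class              {e} (size 1)  {r^3} (size 1)  {r^1, r^5} (size 2)  {r^2, r^4} (size 2)  {s, sr^2, ...} (size 3)  {sr, sr^3, ...} (size 3)
  chi_1 (triv)               1             1               1                    1                    1                        1                       
  chi_2 (sign: r->1, s->-1)  1             1               1                    1                    -1                       -1                      
  chi_3 (r->-1, s->1)        1             -1              -1                   1                    1                        -1                      
  chi_4 (r->-1, s->-1)       1             -1              -1                   1                    -1                       1                       
  chi_5 (2d, j=1)            2             -2              1                    -1                   0                        0                       
  chi_6 (2d, j=2)            2             2               -1                   -1                   0                        0                       

Spot check: chi_1 (triv) on {r^3} = 1.

Solution. D_6 has order 2*6 = 12 with 6 conjugacy classes, hence 6 irreducibles. Sum of squared dims 1 + 1 + 1 + 1 + 4 + 4 = 12 = |G|. Linear characters come from the abelianisation; the 2-dimensional irreps have character r^k -> 2*cos(2*pi*j*k/6), reflections -> 0.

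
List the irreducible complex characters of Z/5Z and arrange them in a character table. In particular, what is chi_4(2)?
Character table of Z/5Z (irreps indexed chi_0,...,chi_4 with chi_k(m) = zeta_5^(k*m), zeta_5 = exp(2*pi*i/5)):
  irrep \ class  {0} (size 1)  {1} (size 1)    {2} (size 1)    {3} (size 1)    {4} (size 1)  
  chi_0          1             1               1               1               1             
  chi_1          1             exp(2*I*pi/5)   exp(4*I*pi/5)   exp(-4*I*pi/5)  exp(-2*I*pi/5)
  chi_2          1             exp(4*I*pi/5)   exp(-2*I*pi/5)  exp(2*I*pi/5)   exp(-4*I*pi/5)
  chi_3          1             exp(-4*I*pi/5)  exp(2*I*pi/5)   exp(-2*I*pi/5)  exp(4*I*pi/5) 
  chi_4          1             exp(-2*I*pi/5)  exp(-4*I*pi/5)  exp(4*I*pi/5)   exp(2*I*pi/5) 

Spot check: chi_4(2) = zeta_5^(4*2) = zeta_5^8 = exp(-4*I*pi/5).

Details: Z/5Z is abelian, so all 5 irreducible complex representations are 1-dimensional. They are given by chi_k(m) = zeta_5^(k*m) for k = 0,...,4. Row orthogonality: sum_m chi_k(m) conj(chi_l(m)) = 5 * [k = l].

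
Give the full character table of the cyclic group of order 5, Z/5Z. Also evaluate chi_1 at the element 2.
Character table of Z/5Z (irreps indexed chi_0,...,chi_4 with chi_k(m) = zeta_5^(k*m), zeta_5 = exp(2*pi*i/5)):
  irrep \ class  {0} (size 1)  {1} (size 1)    {2} (size 1)    {3} (size 1)    {4} (size 1)  
  chi_0          1             1               1               1               1             
  chi_1          1             exp(2*I*pi/5)   exp(4*I*pi/5)   exp(-4*I*pi/5)  exp(-2*I*pi/5)
  chi_2          1             exp(4*I*pi/5)   exp(-2*I*pi/5)  exp(2*I*pi/5)   exp(-4*I*pi/5)
  chi_3          1             exp(-4*I*pi/5)  exp(2*I*pi/5)   exp(-2*I*pi/5)  exp(4*I*pi/5) 
  chi_4          1             exp(-2*I*pi/5)  exp(-4*I*pi/5)  exp(4*I*pi/5)   exp(2*I*pi/5) 

Spot check: chi_1(2) = zeta_5^(1*2) = zeta_5^2 = exp(4*I*pi/5).

Explanation: Z/5Z is abelian, so all 5 irreducible complex representations are 1-dimensional. They are given by chi_k(m) = zeta_5^(k*m) for k = 0,...,4. Row orthogonality: sum_m chi_k(m) conj(chi_l(m)) = 5 * [k = l].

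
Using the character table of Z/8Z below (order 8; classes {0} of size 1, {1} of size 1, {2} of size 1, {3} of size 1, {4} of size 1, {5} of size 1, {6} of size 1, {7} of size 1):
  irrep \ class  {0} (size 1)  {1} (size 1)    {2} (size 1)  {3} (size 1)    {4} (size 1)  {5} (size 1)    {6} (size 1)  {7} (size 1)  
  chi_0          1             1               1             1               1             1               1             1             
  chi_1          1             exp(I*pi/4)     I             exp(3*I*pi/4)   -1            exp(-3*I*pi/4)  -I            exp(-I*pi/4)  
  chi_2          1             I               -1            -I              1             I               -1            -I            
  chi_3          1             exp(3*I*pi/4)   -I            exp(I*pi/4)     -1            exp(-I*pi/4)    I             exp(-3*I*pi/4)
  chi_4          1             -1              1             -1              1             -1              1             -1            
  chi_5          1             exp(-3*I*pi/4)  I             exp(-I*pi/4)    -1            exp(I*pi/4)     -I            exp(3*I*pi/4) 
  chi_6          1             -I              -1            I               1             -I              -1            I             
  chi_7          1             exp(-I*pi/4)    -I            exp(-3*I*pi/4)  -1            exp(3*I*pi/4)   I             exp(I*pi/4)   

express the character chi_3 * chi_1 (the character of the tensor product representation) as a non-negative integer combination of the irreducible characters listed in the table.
chi_3 tensor chi_1 = chi_4 (all other irreducibles have multiplicity 0).

The character of a tensor product is the pointwise product (chi_3 * chi_1)(C) = chi_3(C) * chi_1(C):
  {0}: (1)*(1), {1}: (exp(3*I*pi/4))*(exp(I*pi/4)), {2}: (-I)*(I), {3}: (exp(I*pi/4))*(exp(3*I*pi/4)), {4}: (-1)*(-1), {5}: (exp(-I*pi/4))*(exp(-3*I*pi/4)), {6}: (I)*(-I), {7}: (exp(-3*I*pi/4))*(exp(-I*pi/4))
so (chi_3 * chi_1) takes values
  {0} -> 1, {1} -> -1, {2} -> 1, {3} -> -1, {4} -> 1, {5} -> -1, {6} -> 1, {7} -> -1.
Now take the inner product of this character with each irreducible chi from the table, <chi_3*chi_1, chi> = (1/8) sum_C |C| (chi_3*chi_1)(C) conj(chi(C)):
  <chi_3*chi_1, chi_0> = (1/8)[1*(1)*conj(1) + 1*(-1)*conj(1) + 1*(1)*conj(1) + 1*(-1)*conj(1) + 1*(1)*conj(1) + 1*(-1)*conj(1) + 1*(1)*conj(1) + 1*(-1)*conj(1)]
      = (1/8)[(1) + (-1) + (1) + (-1) + (1) + (-1) + (1) + (-1)] = 0/8 = 0
  <chi_3*chi_1, chi_1> = (1/8)[1*(1)*conj(1) + 1*(-1)*conj(exp(I*pi/4)) + 1*(1)*conj(I) + 1*(-1)*conj(exp(3*I*pi/4)) + 1*(1)*conj(-1) + 1*(-1)*conj(exp(-3*I*pi/4)) + 1*(1)*conj(-I) + 1*(-1)*conj(exp(-I*pi/4))]
      = (1/8)[(1) + (-exp(-I*pi/4)) + (-I) + (-exp(-3*I*pi/4)) + (-1) + (-exp(3*I*pi/4)) + (I) + (-exp(I*pi/4))] = 0/8 = 0
  <chi_3*chi_1, chi_2> = (1/8)[1*(1)*conj(1) + 1*(-1)*conj(I) + 1*(1)*conj(-1) + 1*(-1)*conj(-I) + 1*(1)*conj(1) + 1*(-1)*conj(I) + 1*(1)*conj(-1) + 1*(-1)*conj(-I)]
      = (1/8)[(1) + (I) + (-1) + (-I) + (1) + (I) + (-1) + (-I)] = 0/8 = 0
  <chi_3*chi_1, chi_3> = (1/8)[1*(1)*conj(1) + 1*(-1)*conj(exp(3*I*pi/4)) + 1*(1)*conj(-I) + 1*(-1)*conj(exp(I*pi/4)) + 1*(1)*conj(-1) + 1*(-1)*conj(exp(-I*pi/4)) + 1*(1)*conj(I) + 1*(-1)*conj(exp(-3*I*pi/4))]
      = (1/8)[(1) + (-exp(-3*I*pi/4)) + (I) + (-exp(-I*pi/4)) + (-1) + (-exp(I*pi/4)) + (-I) + (-exp(3*I*pi/4))] = 0/8 = 0
  <chi_3*chi_1, chi_4> = (1/8)[1*(1)*conj(1) + 1*(-1)*conj(-1) + 1*(1)*conj(1) + 1*(-1)*conj(-1) + 1*(1)*conj(1) + 1*(-1)*conj(-1) + 1*(1)*conj(1) + 1*(-1)*conj(-1)]
      = (1/8)[(1) + (1) + (1) + (1) + (1) + (1) + (1) + (1)] = 8/8 = 1
  <chi_3*chi_1, chi_5> = (1/8)[1*(1)*conj(1) + 1*(-1)*conj(exp(-3*I*pi/4)) + 1*(1)*conj(I) + 1*(-1)*conj(exp(-I*pi/4)) + 1*(1)*conj(-1) + 1*(-1)*conj(exp(I*pi/4)) + 1*(1)*conj(-I) + 1*(-1)*conj(exp(3*I*pi/4))]
      = (1/8)[(1) + (-exp(3*I*pi/4)) + (-I) + (-exp(I*pi/4)) + (-1) + (-exp(-I*pi/4)) + (I) + (-exp(-3*I*pi/4))] = 0/8 = 0
  <chi_3*chi_1, chi_6> = (1/8)[1*(1)*conj(1) + 1*(-1)*conj(-I) + 1*(1)*conj(-1) + 1*(-1)*conj(I) + 1*(1)*conj(1) + 1*(-1)*conj(-I) + 1*(1)*conj(-1) + 1*(-1)*conj(I)]
      = (1/8)[(1) + (-I) + (-1) + (I) + (1) + (-I) + (-1) + (I)] = 0/8 = 0
  <chi_3*chi_1, chi_7> = (1/8)[1*(1)*conj(1) + 1*(-1)*conj(exp(-I*pi/4)) + 1*(1)*conj(-I) + 1*(-1)*conj(exp(-3*I*pi/4)) + 1*(1)*conj(-1) + 1*(-1)*conj(exp(3*I*pi/4)) + 1*(1)*conj(I) + 1*(-1)*conj(exp(I*pi/4))]
      = (1/8)[(1) + (-exp(I*pi/4)) + (I) + (-exp(3*I*pi/4)) + (-1) + (-exp(-3*I*pi/4)) + (-I) + (-exp(-I*pi/4))] = 0/8 = 0
(Exp terms are combined using exp(i*s)*conj(exp(i*t)) = exp(i*(s-t)), and sums of them are collapsed using the identity that for every m > 1 the m distinct m-th roots of unity sum to 0, e.g. 1 + exp(2*I*pi/3) + exp(-2*I*pi/3) = 0.)
Hence the multiplicities are chi_4: 1. Dimension check: dim(chi_3)*dim(chi_1) = 1*1 = 1 and sum (mult * dim) = 1*1 = 1.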